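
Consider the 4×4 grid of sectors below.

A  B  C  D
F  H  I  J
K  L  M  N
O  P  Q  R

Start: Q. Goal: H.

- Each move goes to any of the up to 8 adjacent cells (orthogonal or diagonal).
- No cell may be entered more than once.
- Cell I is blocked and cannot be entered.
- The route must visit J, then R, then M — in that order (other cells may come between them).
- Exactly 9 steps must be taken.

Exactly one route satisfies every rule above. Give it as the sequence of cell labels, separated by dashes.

Q - L - F - B - C - J - N - R - M - H

The waypoints must appear in the order J, R, M, with no cell reused.
Route from Q: 2× up-left (reaching F), up-right to B, right to C, down-right to J, 2× down (reaching R), 2× up-left (reaching H) — 9 moves in all.
Check: order respected (J at step 5, R at step 7, M at step 8); 9 moves as required.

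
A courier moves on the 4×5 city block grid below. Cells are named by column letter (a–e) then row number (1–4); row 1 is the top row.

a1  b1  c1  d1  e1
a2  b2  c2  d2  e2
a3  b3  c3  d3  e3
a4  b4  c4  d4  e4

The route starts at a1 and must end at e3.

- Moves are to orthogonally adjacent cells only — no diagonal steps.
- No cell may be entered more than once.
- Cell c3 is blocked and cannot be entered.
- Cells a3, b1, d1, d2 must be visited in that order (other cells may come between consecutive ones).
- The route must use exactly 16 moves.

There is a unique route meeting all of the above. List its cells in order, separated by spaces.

The waypoints must appear in the order a3, b1, d1, d2, with no cell reused.
Route from a1: down 3 to a4, right 1 to b4, up 3 to b1, right 3 to e1, down 1 to e2, left 1 to d2, down 2 to d4, right 1 to e4, up 1 to e3 — 16 moves in all.
Check: order respected (a3 at step 2, b1 at step 7, d1 at step 9, d2 at step 12); 16 moves as required.

a1 a2 a3 a4 b4 b3 b2 b1 c1 d1 e1 e2 d2 d3 d4 e4 e3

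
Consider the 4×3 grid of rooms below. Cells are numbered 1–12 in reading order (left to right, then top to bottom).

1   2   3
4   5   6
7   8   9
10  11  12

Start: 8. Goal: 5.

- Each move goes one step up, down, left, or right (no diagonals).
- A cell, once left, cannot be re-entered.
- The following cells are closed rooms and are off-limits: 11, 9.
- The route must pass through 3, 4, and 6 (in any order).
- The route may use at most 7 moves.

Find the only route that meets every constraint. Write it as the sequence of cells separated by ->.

The 7-move cap with required stops at 3, 4, 6 leaves no slack for detours.
Route from 8: left to 7, 2× up (reaching 1), 2× right (reaching 3), down to 6, left to 5 — 7 moves in all.
Check: all required cells visited; 7 ≤ 7 moves.

8 -> 7 -> 4 -> 1 -> 2 -> 3 -> 6 -> 5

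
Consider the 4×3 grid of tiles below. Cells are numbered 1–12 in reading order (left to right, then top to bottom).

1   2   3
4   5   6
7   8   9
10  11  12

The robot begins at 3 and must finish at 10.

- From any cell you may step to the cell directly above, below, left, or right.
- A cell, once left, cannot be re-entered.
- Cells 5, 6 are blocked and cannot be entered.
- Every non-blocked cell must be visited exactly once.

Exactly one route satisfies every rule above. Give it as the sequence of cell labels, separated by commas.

Need to visit all 10 open cells exactly once, starting at 3 and ending at 10.
Cell 1 has only two open neighbours (4 and 2), so the path must pass straight through it: one of those is the cell it's entered from and the other is where it exits.
Route from 3: left 2 to 1, down 2 to 7, right 2 to 9, down 1 to 12, left 2 to 10 — 9 moves in all.
Check: all 10 open cells covered.

3, 2, 1, 4, 7, 8, 9, 12, 11, 10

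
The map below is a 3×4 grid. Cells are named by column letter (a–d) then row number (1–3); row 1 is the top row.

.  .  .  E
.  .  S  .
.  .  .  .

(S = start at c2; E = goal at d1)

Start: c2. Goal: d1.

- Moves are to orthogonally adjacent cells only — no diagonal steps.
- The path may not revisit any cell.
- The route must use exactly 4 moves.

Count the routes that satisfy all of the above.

2

Need simple routes of exactly 4 moves from c2 to d1 (Manhattan distance 2, so 1 moves are spent on a detour and 1 undoing it).
Enumerating: c2 c3 d3 d2 d1 | c2 b2 b1 c1 d1.
That gives 2 routes.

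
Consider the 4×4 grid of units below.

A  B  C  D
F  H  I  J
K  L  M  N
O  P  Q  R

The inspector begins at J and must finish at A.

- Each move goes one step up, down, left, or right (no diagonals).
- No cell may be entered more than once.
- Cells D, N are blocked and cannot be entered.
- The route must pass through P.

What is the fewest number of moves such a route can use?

Any route passes through P somewhere between J and A. Summing Manhattan distances along the two legs (J → P → A) gives a lower bound of 4 + 4 = 8 moves.
A route of 8 moves achieves this: J → I → M → Q → P → L → H → B → A.
Since 8 matches the lower bound, it is optimal.

8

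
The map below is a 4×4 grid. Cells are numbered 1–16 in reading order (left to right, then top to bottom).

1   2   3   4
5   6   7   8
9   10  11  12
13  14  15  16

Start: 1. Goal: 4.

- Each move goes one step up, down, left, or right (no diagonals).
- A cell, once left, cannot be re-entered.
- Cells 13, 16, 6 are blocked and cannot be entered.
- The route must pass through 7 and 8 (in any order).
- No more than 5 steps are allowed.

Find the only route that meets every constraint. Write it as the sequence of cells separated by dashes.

1 - 2 - 3 - 7 - 8 - 4

The budget equals the shortest possible length, so every move has to be on a shortest route through the required cells.
Route from 1: right 2 to 3, down 1 to 7, right 1 to 8, up 1 to 4 — 5 moves in all.
Check: all required cells visited; 5 ≤ 5 moves.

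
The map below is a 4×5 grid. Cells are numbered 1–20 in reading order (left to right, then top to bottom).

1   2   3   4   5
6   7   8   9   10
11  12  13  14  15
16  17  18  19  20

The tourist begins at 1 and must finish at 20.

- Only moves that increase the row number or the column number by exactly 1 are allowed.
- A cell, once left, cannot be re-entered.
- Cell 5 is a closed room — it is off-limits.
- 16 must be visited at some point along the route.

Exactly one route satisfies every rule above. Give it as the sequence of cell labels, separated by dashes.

1 - 6 - 11 - 16 - 17 - 18 - 19 - 20

Moves only go right or down, so the column and row indices never decrease.
Route from 1: down 3 to 16, right 4 to 20 — 7 moves in all.
Check: all required cells visited.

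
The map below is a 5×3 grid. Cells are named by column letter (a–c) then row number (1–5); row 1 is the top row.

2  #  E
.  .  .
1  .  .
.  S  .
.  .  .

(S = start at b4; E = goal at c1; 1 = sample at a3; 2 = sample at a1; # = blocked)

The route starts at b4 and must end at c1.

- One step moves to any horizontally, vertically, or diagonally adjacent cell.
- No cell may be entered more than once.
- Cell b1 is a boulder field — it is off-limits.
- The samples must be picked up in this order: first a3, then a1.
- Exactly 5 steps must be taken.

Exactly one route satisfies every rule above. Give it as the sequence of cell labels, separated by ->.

b4 -> a3 -> a2 -> a1 -> b2 -> c1

The waypoints must appear in the order a3, a1, with no cell reused.
Route from b4: up-left 1 to a3, up 2 to a1, down-right 1 to b2, up-right 1 to c1 — 5 moves in all.
Check: order respected (1 at step 1, 2 at step 3); 5 moves as required.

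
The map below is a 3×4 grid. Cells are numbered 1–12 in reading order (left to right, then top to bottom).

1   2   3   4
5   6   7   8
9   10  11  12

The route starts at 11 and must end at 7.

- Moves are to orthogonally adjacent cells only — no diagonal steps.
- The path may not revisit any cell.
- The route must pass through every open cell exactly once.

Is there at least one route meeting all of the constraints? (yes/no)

yes

One route that works: 11 → 12 → 8 → 4 → 3 → 2 → 1 → 5 → 9 → 10 → 6 → 7.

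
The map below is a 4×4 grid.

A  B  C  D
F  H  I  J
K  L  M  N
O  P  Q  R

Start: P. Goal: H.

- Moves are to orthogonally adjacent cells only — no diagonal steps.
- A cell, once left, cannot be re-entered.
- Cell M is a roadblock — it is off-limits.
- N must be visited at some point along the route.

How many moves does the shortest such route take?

6

Any route passes through N somewhere between P and H. Summing Manhattan distances along the two legs (P → N → H) gives a lower bound of 3 + 3 = 6 moves.
A route of 6 moves achieves this: P → Q → R → N → J → I → H.
Since 6 matches the lower bound, it is optimal.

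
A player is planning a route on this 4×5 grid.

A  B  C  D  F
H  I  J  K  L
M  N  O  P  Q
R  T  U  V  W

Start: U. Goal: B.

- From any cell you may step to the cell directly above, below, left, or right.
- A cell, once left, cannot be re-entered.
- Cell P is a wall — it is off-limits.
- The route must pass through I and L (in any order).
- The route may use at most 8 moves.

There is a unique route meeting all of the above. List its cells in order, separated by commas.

U, V, W, Q, L, K, J, I, B

Any route must reach I and L and still end at B within 8 moves, so the order of the required stops is forced.
Route from U: 2× right (reaching W), 2× up (reaching L), 3× left (reaching I), up to B — 8 moves in all.
Check: all required cells visited; 8 ≤ 8 moves.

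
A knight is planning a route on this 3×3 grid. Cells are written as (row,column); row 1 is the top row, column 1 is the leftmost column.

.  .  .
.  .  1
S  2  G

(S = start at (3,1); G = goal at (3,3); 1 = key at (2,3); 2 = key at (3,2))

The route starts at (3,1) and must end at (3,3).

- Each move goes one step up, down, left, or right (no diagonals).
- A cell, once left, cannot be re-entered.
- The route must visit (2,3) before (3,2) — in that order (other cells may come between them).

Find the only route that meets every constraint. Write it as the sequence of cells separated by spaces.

(3,1) (2,1) (1,1) (1,2) (1,3) (2,3) (2,2) (3,2) (3,3)

The waypoints must appear in the order (2,3), (3,2), with no cell reused.
Route from (3,1): 2× up (reaching (1,1)), 2× right (reaching (1,3)), down to (2,3), left to (2,2), down to (3,2), right to (3,3) — 8 moves in all.
Check: order respected (1 at step 5, 2 at step 7).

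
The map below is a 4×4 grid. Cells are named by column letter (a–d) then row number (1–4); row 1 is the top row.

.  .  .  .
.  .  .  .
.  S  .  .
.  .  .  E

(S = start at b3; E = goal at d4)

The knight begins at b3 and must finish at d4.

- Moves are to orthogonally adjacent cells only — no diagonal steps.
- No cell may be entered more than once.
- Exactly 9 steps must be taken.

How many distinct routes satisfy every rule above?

Need simple routes of exactly 9 moves from b3 to d4 (Manhattan distance 3, so 3 moves are spent on a detour and 3 undoing it).
Branch systematically from the start, pruning whenever the remaining move budget drops below the Manhattan distance to d4 or differs from it in parity. Grouping the completions by first move — via b2: 11; via b4: 4; via a3: 14; via c3: 2 — and summing: 11 + 4 + 14 + 2 = 31.
That gives 31 routes.

31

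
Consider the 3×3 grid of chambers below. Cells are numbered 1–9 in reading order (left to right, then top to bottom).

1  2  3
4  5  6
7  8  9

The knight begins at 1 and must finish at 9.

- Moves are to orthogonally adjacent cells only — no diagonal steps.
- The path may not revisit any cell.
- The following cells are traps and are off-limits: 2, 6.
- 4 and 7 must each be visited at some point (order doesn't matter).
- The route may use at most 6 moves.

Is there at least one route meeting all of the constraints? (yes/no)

yes

One route that works: 1 → 4 → 7 → 8 → 9.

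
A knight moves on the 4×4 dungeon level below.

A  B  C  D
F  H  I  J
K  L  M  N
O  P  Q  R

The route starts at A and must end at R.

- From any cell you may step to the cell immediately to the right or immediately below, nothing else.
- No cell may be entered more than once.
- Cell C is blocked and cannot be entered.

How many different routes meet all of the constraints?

16

A right/down-only route from A to R makes exactly 3 down-moves and 3 right-moves in some order.
With no other constraints that would be C(6,3) = 20 routes.
Subtract routes through each blocked cell (inclusion–exclusion for overlaps): − through C: 4 → 16.
That gives 16 routes.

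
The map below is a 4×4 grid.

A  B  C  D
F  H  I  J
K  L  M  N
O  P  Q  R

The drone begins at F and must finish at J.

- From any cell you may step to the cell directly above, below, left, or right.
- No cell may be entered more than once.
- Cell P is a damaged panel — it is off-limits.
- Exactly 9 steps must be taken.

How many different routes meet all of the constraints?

Need simple routes of exactly 9 moves from F to J (Manhattan distance 3, so 3 moves are spent on a detour and 3 undoing it).
Branch systematically from the start, pruning whenever the remaining move budget drops below the Manhattan distance to J or differs from it in parity. Grouping the completions by first move — via A: 5; via K: 3; via H: 1 — and summing: 5 + 3 + 1 = 9.
That gives 9 routes.

9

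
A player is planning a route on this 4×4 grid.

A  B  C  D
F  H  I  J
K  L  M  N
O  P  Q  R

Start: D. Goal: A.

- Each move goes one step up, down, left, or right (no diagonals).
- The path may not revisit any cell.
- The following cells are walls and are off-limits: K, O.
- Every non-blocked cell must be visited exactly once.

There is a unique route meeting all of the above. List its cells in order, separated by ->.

D -> J -> N -> R -> Q -> P -> L -> M -> I -> C -> B -> H -> F -> A

Need to visit all 14 open cells exactly once, starting at D and ending at A.
Route from D: down 3 to R, left 2 to P, up 1 to L, right 1 to M, up 2 to C, left 1 to B, down 1 to H, left 1 to F, up 1 to A — 13 moves in all.
Check: all 14 open cells covered.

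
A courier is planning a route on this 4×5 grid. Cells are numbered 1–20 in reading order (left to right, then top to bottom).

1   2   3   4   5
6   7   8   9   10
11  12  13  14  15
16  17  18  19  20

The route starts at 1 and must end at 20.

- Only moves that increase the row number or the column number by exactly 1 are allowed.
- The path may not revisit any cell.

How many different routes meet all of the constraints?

35

A right/down-only route from 1 to 20 makes exactly 3 down-moves and 4 right-moves in some order.
With no other constraints that would be C(7,3) = 35 routes.
That gives 35 routes.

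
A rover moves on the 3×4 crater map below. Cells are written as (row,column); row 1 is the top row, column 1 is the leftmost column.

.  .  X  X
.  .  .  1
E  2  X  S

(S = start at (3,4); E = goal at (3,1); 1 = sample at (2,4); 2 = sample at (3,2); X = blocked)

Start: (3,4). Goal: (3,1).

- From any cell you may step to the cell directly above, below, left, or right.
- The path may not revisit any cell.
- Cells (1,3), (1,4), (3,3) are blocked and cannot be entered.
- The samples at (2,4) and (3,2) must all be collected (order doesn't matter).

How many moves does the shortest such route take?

Any route passes through (2,4) and (3,2) in some order between (3,4) and (3,1). Summing Manhattan distances along each leg and taking the cheapest ordering ((3,4) → (2,4) → (3,2) → (3,1)) gives a lower bound of 1 + 3 + 1 = 5 moves.
A route of 5 moves achieves this: (3,4) → (2,4) → (2,3) → (2,2) → (3,2) → (3,1).
Since 5 matches the lower bound, it is optimal.

5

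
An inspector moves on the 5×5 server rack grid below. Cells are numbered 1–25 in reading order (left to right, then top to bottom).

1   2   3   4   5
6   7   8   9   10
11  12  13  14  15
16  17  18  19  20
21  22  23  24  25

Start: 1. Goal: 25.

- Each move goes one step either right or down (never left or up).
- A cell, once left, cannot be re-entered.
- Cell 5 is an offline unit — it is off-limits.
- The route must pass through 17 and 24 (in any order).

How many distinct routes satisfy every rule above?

A right/down-only route from 1 to 25 makes exactly 4 down-moves and 4 right-moves in some order.
With no other constraints that would be C(8,4) = 70 routes.
A monotone route can only reach the required cells in the order 17, 24, so split there and multiply the segment counts (each segment already excludes blocked cells): 1→17: 4; 17→24: 3; 24→25: 1; product = 12.
That gives 12 routes.

12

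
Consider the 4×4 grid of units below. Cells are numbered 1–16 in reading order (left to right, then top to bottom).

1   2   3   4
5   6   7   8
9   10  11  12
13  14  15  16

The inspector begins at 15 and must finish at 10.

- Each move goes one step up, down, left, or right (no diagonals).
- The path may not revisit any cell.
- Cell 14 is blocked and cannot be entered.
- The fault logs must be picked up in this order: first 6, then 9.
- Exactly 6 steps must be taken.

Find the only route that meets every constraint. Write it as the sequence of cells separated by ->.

15 -> 11 -> 7 -> 6 -> 5 -> 9 -> 10

The waypoints must appear in the order 6, 9, with no cell reused.
Route from 15: up 2 to 7, left 2 to 5, down 1 to 9, right 1 to 10 — 6 moves in all.
Check: order respected (6 at step 3, 9 at step 5); 6 moves as required.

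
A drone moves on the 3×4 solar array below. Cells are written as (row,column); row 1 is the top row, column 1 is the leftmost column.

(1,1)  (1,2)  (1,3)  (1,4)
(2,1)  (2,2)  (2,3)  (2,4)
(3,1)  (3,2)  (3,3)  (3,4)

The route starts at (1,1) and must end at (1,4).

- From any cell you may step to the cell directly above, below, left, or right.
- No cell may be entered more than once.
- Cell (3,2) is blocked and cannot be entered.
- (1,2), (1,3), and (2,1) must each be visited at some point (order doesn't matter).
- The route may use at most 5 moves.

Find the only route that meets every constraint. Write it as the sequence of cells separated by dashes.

Any route must reach (1,2), (1,3), and (2,1) and still end at (1,4) within 5 moves, so the order of the required stops is forced.
Route from (1,1): down 1 to (2,1), right 1 to (2,2), up 1 to (1,2), right 2 to (1,4) — 5 moves in all.
Check: all required cells visited; 5 ≤ 5 moves.

(1,1) - (2,1) - (2,2) - (1,2) - (1,3) - (1,4)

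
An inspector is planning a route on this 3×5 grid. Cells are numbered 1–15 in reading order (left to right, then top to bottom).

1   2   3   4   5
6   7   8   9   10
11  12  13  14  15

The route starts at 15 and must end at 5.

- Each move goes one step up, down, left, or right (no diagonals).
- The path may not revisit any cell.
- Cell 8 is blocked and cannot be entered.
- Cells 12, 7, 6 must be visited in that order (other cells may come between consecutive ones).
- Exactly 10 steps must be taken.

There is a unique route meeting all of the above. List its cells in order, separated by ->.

The waypoints must appear in the order 12, 7, 6, with no cell reused.
Route from 15: left 3 to 12, up 1 to 7, left 1 to 6, up 1 to 1, right 4 to 5 — 10 moves in all.
Check: order respected (12 at step 3, 7 at step 4, 6 at step 5); 10 moves as required.

15 -> 14 -> 13 -> 12 -> 7 -> 6 -> 1 -> 2 -> 3 -> 4 -> 5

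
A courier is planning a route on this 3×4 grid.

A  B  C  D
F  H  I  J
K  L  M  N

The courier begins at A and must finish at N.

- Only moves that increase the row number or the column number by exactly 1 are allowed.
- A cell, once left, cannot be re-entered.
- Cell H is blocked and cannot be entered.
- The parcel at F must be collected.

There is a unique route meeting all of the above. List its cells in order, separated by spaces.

Moves only go right or down, so the column and row indices never decrease.
Route from A: 2× down (reaching K), 3× right (reaching N) — 5 moves in all.
Check: all required cells visited.

A F K L M N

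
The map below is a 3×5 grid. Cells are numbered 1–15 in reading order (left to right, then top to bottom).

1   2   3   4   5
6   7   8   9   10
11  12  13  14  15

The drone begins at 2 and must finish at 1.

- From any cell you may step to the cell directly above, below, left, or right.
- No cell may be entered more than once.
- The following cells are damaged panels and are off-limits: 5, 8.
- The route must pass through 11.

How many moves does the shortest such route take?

Any route passes through 11 somewhere between 2 and 1. Summing Manhattan distances along the two legs (2 → 11 → 1) gives a lower bound of 3 + 2 = 5 moves.
A route of 5 moves achieves this: 2 → 7 → 12 → 11 → 6 → 1.
Since 5 matches the lower bound, it is optimal.

5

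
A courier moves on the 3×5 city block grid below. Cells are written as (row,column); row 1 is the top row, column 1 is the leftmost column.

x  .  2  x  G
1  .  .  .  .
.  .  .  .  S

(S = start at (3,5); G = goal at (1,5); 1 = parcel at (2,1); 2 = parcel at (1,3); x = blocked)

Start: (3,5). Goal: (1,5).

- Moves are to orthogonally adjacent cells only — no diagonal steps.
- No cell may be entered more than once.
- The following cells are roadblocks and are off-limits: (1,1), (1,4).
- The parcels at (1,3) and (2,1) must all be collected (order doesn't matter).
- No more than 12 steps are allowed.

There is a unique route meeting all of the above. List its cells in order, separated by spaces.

Any route must reach (1,3) and (2,1) and still end at (1,5) within 12 moves, so the order of the required stops is forced.
Route from (3,5): left 4 to (3,1), up 1 to (2,1), right 1 to (2,2), up 1 to (1,2), right 1 to (1,3), down 1 to (2,3), right 2 to (2,5), up 1 to (1,5) — 12 moves in all.
Check: all required cells visited; 12 ≤ 12 moves.

(3,5) (3,4) (3,3) (3,2) (3,1) (2,1) (2,2) (1,2) (1,3) (2,3) (2,4) (2,5) (1,5)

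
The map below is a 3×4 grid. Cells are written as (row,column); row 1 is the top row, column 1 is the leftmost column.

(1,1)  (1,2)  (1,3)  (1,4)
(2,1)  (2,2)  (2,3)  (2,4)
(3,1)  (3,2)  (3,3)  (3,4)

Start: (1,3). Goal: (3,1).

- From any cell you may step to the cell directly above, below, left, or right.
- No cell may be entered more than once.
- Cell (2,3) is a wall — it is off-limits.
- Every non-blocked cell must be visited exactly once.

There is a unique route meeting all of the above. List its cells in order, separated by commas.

Need to visit all 11 open cells exactly once, starting at (1,3) and ending at (3,1).
Route from (1,3): right to (1,4), 2× down (reaching (3,4)), 2× left (reaching (3,2)), 2× up (reaching (1,2)), left to (1,1), 2× down (reaching (3,1)) — 10 moves in all.
Check: all 11 open cells covered.

(1,3), (1,4), (2,4), (3,4), (3,3), (3,2), (2,2), (1,2), (1,1), (2,1), (3,1)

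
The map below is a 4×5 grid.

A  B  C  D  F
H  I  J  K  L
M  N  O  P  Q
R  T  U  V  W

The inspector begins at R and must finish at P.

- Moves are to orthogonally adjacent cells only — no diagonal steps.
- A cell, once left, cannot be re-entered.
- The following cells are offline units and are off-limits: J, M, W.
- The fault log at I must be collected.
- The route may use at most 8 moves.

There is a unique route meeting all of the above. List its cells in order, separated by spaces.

R T N I B C D K P

Any route must reach I and still end at P within 8 moves, so the order of the required stops is forced.
Route from R: right 1 to T, up 3 to B, right 2 to D, down 2 to P — 8 moves in all.
Check: all required cells visited; 8 ≤ 8 moves.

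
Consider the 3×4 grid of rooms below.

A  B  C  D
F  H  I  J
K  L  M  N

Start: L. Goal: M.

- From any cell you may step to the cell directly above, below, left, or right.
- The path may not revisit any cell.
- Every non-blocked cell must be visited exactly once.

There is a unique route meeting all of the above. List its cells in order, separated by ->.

L -> K -> F -> A -> B -> H -> I -> C -> D -> J -> N -> M

Need to visit all 12 open cells exactly once, starting at L and ending at M.
Route from L: left 1 to K, up 2 to A, right 1 to B, down 1 to H, right 1 to I, up 1 to C, right 1 to D, down 2 to N, left 1 to M — 11 moves in all.
Check: all 12 open cells covered.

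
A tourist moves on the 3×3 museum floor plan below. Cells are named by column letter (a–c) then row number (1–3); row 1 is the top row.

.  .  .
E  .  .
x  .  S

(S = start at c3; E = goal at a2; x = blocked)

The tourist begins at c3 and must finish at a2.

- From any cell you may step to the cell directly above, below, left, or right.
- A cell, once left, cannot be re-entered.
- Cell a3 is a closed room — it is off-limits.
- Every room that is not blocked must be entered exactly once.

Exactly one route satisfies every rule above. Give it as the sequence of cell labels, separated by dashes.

Need to visit all 8 open cells exactly once, starting at c3 and ending at a2.
Cell b3 has only two open neighbours (b2 and c3), so the path must pass straight through it: one of those is the cell it's entered from and the other is where it exits.
Route from c3: left 1 to b3, up 1 to b2, right 1 to c2, up 1 to c1, left 2 to a1, down 1 to a2 — 7 moves in all.
Check: all 8 open cells covered.

c3 - b3 - b2 - c2 - c1 - b1 - a1 - a2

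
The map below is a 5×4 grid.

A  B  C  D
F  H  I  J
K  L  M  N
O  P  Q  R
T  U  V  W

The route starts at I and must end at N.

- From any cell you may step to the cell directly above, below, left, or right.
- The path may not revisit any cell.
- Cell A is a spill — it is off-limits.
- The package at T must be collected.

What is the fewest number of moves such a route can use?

Any route passes through T somewhere between I and N. Summing Manhattan distances along the two legs (I → T → N) gives a lower bound of 5 + 5 = 10 moves.
A route of 10 moves achieves this: I → M → Q → P → O → T → U → V → W → R → N.
Since 10 matches the lower bound, it is optimal.

10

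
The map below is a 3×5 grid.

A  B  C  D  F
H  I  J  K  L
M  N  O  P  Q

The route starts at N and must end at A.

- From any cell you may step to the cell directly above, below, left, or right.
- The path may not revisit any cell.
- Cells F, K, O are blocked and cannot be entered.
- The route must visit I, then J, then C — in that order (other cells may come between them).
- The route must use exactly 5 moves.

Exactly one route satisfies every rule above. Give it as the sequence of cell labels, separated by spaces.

The waypoints must appear in the order I, J, C, with no cell reused.
Route from N: up 1 to I, right 1 to J, up 1 to C, left 2 to A — 5 moves in all.
Check: order respected (I at step 1, J at step 2, C at step 3); 5 moves as required.

N I J C B A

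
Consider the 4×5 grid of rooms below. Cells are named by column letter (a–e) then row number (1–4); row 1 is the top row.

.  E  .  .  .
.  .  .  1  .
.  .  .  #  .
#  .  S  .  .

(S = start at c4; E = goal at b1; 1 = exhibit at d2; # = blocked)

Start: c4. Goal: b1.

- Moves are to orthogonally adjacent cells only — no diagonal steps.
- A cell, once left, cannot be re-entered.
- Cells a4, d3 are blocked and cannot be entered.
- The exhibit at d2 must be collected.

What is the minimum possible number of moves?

6

Any route passes through d2 somewhere between c4 and b1. Summing Manhattan distances along the two legs (c4 → d2 → b1) gives a lower bound of 3 + 3 = 6 moves.
A route of 6 moves achieves this: c4 → c3 → c2 → d2 → d1 → c1 → b1.
Since 6 matches the lower bound, it is optimal.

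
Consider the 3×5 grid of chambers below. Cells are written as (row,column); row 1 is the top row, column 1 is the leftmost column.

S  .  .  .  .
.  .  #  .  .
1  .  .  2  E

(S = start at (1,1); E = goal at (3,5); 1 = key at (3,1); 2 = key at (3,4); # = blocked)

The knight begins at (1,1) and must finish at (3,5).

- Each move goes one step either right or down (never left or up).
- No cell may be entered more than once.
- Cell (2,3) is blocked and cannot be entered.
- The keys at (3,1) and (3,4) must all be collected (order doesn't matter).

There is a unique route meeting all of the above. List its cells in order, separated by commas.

(1,1), (2,1), (3,1), (3,2), (3,3), (3,4), (3,5)

Moves only go right or down, so the column and row indices never decrease.
Route from (1,1): 2× down (reaching (3,1)), 4× right (reaching (3,5)) — 6 moves in all.
Check: all required cells visited.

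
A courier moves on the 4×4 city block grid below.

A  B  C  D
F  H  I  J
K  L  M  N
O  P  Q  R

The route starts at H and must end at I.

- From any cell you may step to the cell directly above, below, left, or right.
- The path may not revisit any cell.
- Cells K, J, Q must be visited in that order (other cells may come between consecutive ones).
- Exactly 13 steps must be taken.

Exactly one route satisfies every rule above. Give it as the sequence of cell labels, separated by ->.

The waypoints must appear in the order K, J, Q, with no cell reused.
Route from H: down to L, left to K, 2× up (reaching A), 3× right (reaching D), 3× down (reaching R), left to Q, 2× up (reaching I) — 13 moves in all.
Check: order respected (K at step 2, J at step 8, Q at step 11); 13 moves as required.

H -> L -> K -> F -> A -> B -> C -> D -> J -> N -> R -> Q -> M -> I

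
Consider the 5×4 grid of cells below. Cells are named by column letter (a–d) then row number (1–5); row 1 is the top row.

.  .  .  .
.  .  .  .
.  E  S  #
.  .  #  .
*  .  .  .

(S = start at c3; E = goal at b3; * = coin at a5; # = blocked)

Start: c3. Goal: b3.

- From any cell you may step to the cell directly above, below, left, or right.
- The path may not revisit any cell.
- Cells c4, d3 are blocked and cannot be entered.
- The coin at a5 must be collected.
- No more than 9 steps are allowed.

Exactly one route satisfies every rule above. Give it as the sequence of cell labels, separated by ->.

The budget equals the shortest possible length, so every move has to be on a shortest route through the required cells.
Route from c3: up to c2, 2× left (reaching a2), 3× down (reaching a5), right to b5, 2× up (reaching b3) — 9 moves in all.
Check: all required cells visited; 9 ≤ 9 moves.

c3 -> c2 -> b2 -> a2 -> a3 -> a4 -> a5 -> b5 -> b4 -> b3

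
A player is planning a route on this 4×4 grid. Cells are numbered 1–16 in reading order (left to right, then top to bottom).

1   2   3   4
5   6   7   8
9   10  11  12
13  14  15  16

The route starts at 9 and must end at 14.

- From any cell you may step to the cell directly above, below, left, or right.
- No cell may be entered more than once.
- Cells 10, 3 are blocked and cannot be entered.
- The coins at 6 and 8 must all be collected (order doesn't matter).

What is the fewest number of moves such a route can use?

Any route passes through 6 and 8 in some order between 9 and 14. Summing Manhattan distances along each leg and taking the cheapest ordering (9 → 8 → 6 → 14) gives a lower bound of 4 + 2 + 2 = 8 moves.
A route of 8 moves achieves this: 9 → 5 → 6 → 7 → 8 → 12 → 16 → 15 → 14.
Since 8 matches the lower bound, it is optimal.

8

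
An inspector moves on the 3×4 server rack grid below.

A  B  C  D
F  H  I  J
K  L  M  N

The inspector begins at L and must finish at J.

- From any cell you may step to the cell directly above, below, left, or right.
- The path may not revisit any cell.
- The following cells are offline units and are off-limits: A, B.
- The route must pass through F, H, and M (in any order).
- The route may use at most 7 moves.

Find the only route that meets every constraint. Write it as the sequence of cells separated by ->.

L -> K -> F -> H -> I -> M -> N -> J

Any route must reach F, H, and M and still end at J within 7 moves, so the order of the required stops is forced.
Route from L: left to K, up to F, 2× right (reaching I), down to M, right to N, up to J — 7 moves in all.
Check: all required cells visited; 7 ≤ 7 moves.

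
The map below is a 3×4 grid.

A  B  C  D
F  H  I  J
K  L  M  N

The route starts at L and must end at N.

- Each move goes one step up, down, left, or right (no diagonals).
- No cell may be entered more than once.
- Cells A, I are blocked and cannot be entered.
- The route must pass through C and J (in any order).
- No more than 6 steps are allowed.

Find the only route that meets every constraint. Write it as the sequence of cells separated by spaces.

L H B C D J N

The 6-move cap with required stops at C, J leaves no slack for detours.
Route from L: 2× up (reaching B), 2× right (reaching D), 2× down (reaching N) — 6 moves in all.
Check: all required cells visited; 6 ≤ 6 moves.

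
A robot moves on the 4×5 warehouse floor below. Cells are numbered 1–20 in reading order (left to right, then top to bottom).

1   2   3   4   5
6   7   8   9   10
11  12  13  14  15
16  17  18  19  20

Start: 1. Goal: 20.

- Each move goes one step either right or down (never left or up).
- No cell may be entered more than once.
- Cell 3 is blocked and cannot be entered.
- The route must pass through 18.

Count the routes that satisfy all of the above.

A right/down-only route from 1 to 20 makes exactly 3 down-moves and 4 right-moves in some order.
With no other constraints that would be C(7,3) = 35 routes.
Split at 18 and multiply the segment counts (each segment already excludes blocked cells): 1→18: 9; 18→20: 1; product = 9.
That gives 9 routes.

9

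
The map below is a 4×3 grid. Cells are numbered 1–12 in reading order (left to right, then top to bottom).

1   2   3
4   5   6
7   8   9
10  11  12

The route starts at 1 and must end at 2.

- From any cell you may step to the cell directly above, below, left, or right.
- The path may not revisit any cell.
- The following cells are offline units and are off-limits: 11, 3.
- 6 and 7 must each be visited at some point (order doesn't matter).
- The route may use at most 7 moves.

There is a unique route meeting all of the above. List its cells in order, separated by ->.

1 -> 4 -> 7 -> 8 -> 9 -> 6 -> 5 -> 2

The 7-move cap with required stops at 6, 7 leaves no slack for detours.
Route from 1: 2× down (reaching 7), 2× right (reaching 9), up to 6, left to 5, up to 2 — 7 moves in all.
Check: all required cells visited; 7 ≤ 7 moves.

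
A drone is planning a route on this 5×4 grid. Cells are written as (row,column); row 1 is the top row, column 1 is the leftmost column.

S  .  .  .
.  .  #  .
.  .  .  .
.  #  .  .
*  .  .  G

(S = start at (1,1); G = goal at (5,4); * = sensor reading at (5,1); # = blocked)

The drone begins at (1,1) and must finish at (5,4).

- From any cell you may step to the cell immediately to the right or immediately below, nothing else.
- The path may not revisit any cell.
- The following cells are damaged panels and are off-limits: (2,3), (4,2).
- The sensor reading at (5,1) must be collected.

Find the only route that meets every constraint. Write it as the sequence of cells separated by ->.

Moves only go right or down, so the column and row indices never decrease.
Route from (1,1): 4× down (reaching (5,1)), 3× right (reaching (5,4)) — 7 moves in all.
Check: all required cells visited.

(1,1) -> (2,1) -> (3,1) -> (4,1) -> (5,1) -> (5,2) -> (5,3) -> (5,4)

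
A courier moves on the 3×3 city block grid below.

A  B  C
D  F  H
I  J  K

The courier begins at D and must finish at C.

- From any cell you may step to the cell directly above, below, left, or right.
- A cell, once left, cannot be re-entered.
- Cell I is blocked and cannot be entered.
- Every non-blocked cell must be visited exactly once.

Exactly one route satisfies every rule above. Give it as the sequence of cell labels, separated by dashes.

D - A - B - F - J - K - H - C

Need to visit all 8 open cells exactly once, starting at D and ending at C.
Cell J has only two open neighbours (F and K), so the path must pass straight through it: one of those is the cell it's entered from and the other is where it exits.
Route from D: up to A, right to B, 2× down (reaching J), right to K, 2× up (reaching C) — 7 moves in all.
Check: all 8 open cells covered.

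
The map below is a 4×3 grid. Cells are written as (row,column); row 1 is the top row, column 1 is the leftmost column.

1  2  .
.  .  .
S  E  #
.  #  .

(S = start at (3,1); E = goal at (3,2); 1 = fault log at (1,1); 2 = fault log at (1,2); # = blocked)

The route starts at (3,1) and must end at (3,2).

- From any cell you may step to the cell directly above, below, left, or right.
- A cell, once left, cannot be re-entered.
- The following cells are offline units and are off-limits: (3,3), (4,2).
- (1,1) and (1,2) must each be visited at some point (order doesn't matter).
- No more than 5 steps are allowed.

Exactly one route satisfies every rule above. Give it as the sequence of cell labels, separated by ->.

(3,1) -> (2,1) -> (1,1) -> (1,2) -> (2,2) -> (3,2)

The budget equals the shortest possible length, so every move has to be on a shortest route through the required cells.
Route from (3,1): up 2 to (1,1), right 1 to (1,2), down 2 to (3,2) — 5 moves in all.
Check: all required cells visited; 5 ≤ 5 moves.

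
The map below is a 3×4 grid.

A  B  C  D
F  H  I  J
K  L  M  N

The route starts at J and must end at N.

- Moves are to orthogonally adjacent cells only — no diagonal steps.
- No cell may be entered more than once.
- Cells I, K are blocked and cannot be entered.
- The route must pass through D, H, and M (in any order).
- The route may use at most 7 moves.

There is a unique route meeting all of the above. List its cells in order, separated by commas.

J, D, C, B, H, L, M, N

Any route must reach D, H, and M and still end at N within 7 moves, so the order of the required stops is forced.
Route from J: up 1 to D, left 2 to B, down 2 to L, right 2 to N — 7 moves in all.
Check: all required cells visited; 7 ≤ 7 moves.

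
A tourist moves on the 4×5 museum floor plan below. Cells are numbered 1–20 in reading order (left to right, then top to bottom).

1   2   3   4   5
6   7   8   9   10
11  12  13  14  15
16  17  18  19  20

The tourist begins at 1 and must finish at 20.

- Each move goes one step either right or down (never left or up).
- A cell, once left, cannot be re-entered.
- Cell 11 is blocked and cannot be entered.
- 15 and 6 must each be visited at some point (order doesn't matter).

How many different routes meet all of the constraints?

A right/down-only route from 1 to 20 makes exactly 3 down-moves and 4 right-moves in some order.
With no other constraints that would be C(7,3) = 35 routes.
A monotone route can only reach the required cells in the order 6, 15, so split there and multiply the segment counts (each segment already excludes blocked cells): 1→6: 1; 6→15: 4; 15→20: 1; product = 4.
That gives 4 routes.

4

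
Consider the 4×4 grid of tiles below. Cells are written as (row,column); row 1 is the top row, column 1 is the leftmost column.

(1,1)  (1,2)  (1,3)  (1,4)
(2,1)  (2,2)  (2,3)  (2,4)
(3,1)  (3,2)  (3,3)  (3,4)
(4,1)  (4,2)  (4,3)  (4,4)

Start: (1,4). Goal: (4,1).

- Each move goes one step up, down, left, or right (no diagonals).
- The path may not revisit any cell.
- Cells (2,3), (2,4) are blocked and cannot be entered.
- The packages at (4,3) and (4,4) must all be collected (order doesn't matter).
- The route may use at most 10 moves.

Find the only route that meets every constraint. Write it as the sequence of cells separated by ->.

(1,4) -> (1,3) -> (1,2) -> (2,2) -> (3,2) -> (3,3) -> (3,4) -> (4,4) -> (4,3) -> (4,2) -> (4,1)

The budget equals the shortest possible length, so every move has to be on a shortest route through the required cells.
Route from (1,4): left 2 to (1,2), down 2 to (3,2), right 2 to (3,4), down 1 to (4,4), left 3 to (4,1) — 10 moves in all.
Check: all required cells visited; 10 ≤ 10 moves.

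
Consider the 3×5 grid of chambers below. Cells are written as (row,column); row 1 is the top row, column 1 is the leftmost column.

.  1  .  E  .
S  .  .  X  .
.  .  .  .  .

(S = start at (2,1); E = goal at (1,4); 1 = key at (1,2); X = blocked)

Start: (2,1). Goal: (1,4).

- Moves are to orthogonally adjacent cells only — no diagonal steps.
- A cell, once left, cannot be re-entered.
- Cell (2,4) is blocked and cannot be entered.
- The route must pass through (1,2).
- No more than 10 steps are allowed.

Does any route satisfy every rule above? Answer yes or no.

yes

One route that works: (2,1) → (1,1) → (1,2) → (1,3) → (1,4).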